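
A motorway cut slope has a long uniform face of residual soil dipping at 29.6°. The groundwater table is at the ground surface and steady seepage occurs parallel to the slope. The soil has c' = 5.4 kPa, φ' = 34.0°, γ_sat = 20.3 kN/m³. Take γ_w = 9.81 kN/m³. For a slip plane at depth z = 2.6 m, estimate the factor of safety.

With seepage parallel to the slope and the water table at the surface, the effective normal stress on the slip plane uses the buoyant unit weight γ' = γ_sat − γ_w while the driving shear stress uses γ_sat:
FS = [c' + γ' z cos²β tanφ'] / [γ_sat z sinβ cosβ]
γ' = 20.3 − 9.81 = 10.49 kN/m³
Numerator = 5.4 + 10.49·2.6·cos²29.6°·tan34.0° = 5.4 + 10.49·2.6·0.7560·0.6745 = 19.308 kPa
Denominator = 20.3·2.6·sin29.6°·cos29.6° = 20.3·2.6·0.4939·0.8695 = 22.668 kPa
FS = 19.308 / 22.668 = 0.852

FS = 0.85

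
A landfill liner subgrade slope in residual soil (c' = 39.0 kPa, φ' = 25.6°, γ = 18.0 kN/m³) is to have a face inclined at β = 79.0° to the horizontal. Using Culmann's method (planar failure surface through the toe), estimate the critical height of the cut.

Culmann's analysis gives the critical failure plane at α_cr = (β + φ')/2 = (79.0 + 25.6)/2 = 52.3°, and the critical height
H_c = (4c'/γ) · sinβ cosφ' / [1 − cos(β − φ')]
    = (4·39.0/18.0) · sin79.0°·cos25.6° / [1 − cos(53.4°)]
    = 8.667 · 0.9816·0.9018 / [1 − 0.5962]
    = 8.667 · 0.8853 / 0.4038
    = 19.00 m

H_c = 19.00 m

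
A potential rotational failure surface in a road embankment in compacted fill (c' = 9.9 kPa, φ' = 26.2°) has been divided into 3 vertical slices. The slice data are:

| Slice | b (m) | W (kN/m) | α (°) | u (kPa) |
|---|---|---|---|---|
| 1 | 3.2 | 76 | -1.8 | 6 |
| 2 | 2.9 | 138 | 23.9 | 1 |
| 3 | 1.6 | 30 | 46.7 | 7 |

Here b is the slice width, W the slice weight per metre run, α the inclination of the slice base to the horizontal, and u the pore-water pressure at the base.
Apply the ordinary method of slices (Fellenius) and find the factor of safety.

Ordinary method of slices: FS = Σ[c'·Δl_i + (W_i cosα_i − u_i·Δl_i)·tanφ'] / Σ W_i sinα_i, with Δl_i = b_i / cosα_i.
Slice 1: Δl = 3.2/cos(-1.8°) = 3.202 m; N'_1 = 76·cos(-1.8°) − 6·3.202 = 56.8; c'Δl = 31.70; W sinα = -2.4
Slice 2: Δl = 2.9/cos23.9° = 3.172 m; N'_2 = 138·cos23.9° − 1·3.172 = 123.0; c'Δl = 31.40; W sinα = 55.9
Slice 3: Δl = 1.6/cos46.7° = 2.333 m; N'_3 = 30·cos46.7° − 7·2.333 = 4.2; c'Δl = 23.10; W sinα = 21.8
Σc'Δl = 86.2 kN/m; ΣN' = 184.0 kN/m; ΣW sinα = 75.4 kN/m
Resisting = 86.2 + 184.0·tan26.2° = 86.2 + 90.5 = 176.7 kN/m
FS = 176.7 / 75.4 = 2.345

FS = 2.35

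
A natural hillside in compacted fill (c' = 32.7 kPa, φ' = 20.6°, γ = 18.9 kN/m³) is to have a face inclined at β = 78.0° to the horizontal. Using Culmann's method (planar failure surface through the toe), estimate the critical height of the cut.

Culmann's analysis gives the critical failure plane at α_cr = (β + φ')/2 = (78.0 + 20.6)/2 = 49.3°, and the critical height
H_c = (4c'/γ) · sinβ cosφ' / [1 − cos(β − φ')]
    = (4·32.7/18.9) · sin78.0°·cos20.6° / [1 − cos(57.4°)]
    = 6.921 · 0.9781·0.9361 / [1 − 0.5388]
    = 6.921 · 0.9156 / 0.4612
    = 13.74 m

H_c = 13.74 m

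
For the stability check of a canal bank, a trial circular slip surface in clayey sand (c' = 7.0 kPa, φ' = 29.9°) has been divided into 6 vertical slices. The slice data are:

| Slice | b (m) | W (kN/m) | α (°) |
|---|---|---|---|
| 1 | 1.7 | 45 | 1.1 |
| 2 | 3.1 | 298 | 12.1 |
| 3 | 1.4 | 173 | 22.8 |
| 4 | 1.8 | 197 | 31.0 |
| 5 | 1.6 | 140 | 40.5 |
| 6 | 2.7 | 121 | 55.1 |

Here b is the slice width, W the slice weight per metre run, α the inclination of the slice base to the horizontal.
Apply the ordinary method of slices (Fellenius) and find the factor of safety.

Ordinary method of slices: FS = Σ[c'·Δl_i + (W_i cosα_i)·tanφ'] / Σ W_i sinα_i, with Δl_i = b_i / cosα_i.
Slice 1: Δl = 1.7/cos1.1° = 1.700 m; N'_1 = 45·cos1.1° = 45.0; c'Δl = 11.90; W sinα = 0.9
Slice 2: Δl = 3.1/cos12.1° = 3.170 m; N'_2 = 298·cos12.1° = 291.4; c'Δl = 22.19; W sinα = 62.5
Slice 3: Δl = 1.4/cos22.8° = 1.519 m; N'_3 = 173·cos22.8° = 159.5; c'Δl = 10.63; W sinα = 67.0
Slice 4: Δl = 1.8/cos31.0° = 2.100 m; N'_4 = 197·cos31.0° = 168.9; c'Δl = 14.70; W sinα = 101.5
Slice 5: Δl = 1.6/cos40.5° = 2.104 m; N'_5 = 140·cos40.5° = 106.5; c'Δl = 14.73; W sinα = 90.9
Slice 6: Δl = 2.7/cos55.1° = 4.719 m; N'_6 = 121·cos55.1° = 69.2; c'Δl = 33.03; W sinα = 99.2
Σc'Δl = 107.2 kN/m; ΣN' = 840.4 kN/m; ΣW sinα = 422.0 kN/m
Resisting = 107.2 + 840.4·tan29.9° = 107.2 + 483.3 = 590.4 kN/m
FS = 590.4 / 422.0 = 1.399

FS = 1.40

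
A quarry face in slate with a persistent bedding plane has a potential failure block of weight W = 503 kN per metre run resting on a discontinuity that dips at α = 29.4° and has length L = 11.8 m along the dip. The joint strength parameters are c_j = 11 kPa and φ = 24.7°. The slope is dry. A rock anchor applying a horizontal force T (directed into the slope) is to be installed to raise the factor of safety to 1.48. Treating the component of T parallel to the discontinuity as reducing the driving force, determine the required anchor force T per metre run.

T = 22 kN/m

Resolving forces along and normal to the sliding plane, with the horizontal anchor force T adding T·sinα to the effective normal force and T·cosα acting up the plane against the driving force:
FS = [c_jL + (W cosα + T sinα) tanφ] / [W sinα − T cosα]
Without the anchor: N' = 438.2 kN/m, driving T_d = 246.9 kN/m, resisting R = 11·11.8 + 438.2·tan24.7° = 331.4 kN/m, FS = 1.34.
Setting FS = 1.48 and solving for T:
1.48·(246.9 − T cos29.4°) = 331.4 + T sin29.4°·tan24.7°
T·(sin29.4°·tan24.7° + 1.48·cos29.4°) = 1.48·246.9 − 331.4
T·(0.4909·0.4599 + 1.48·0.8712) = 365.4 − 331.4 = 34.1
T·1.5152 = 34.1
T = 22.5 kN/m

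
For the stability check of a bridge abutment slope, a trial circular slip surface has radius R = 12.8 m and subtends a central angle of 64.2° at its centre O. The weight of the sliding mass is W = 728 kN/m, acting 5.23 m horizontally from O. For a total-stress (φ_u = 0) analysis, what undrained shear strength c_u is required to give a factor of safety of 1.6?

FS = c_u·L_a·R / (W·d), so c_u = FS·W·d / (L_a·R).
Arc length L_a = R·θ = 12.8·(64.2°·π/180) = 12.8·1.1205 = 14.34 m
c_u = 1.6·728·5.23 / (14.34·12.8) = 6091.9 / 183.58 = 33.18 kPa

c_u = 33.2 kPa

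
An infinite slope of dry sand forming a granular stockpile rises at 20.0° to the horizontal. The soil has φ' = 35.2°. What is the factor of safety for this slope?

For a dry cohesionless infinite slope the factor of safety is FS = tanφ' / tanβ.
FS = tan35.2° / tan20.0° = 0.7054 / 0.3640 = 1.938

FS = 1.94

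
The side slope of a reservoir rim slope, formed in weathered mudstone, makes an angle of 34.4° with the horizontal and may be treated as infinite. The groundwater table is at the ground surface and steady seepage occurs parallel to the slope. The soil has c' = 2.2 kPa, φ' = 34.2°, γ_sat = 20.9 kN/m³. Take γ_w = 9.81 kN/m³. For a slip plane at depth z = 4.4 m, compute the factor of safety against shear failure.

FS = 0.58

With seepage parallel to the slope and the water table at the surface, the effective normal stress on the slip plane uses the buoyant unit weight γ' = γ_sat − γ_w while the driving shear stress uses γ_sat:
FS = [c' + γ' z cos²β tanφ'] / [γ_sat z sinβ cosβ]
γ' = 20.9 − 9.81 = 11.09 kN/m³
Numerator = 2.2 + 11.09·4.4·cos²34.4°·tan34.2° = 2.2 + 11.09·4.4·0.6808·0.6796 = 24.777 kPa
Denominator = 20.9·4.4·sin34.4°·cos34.4° = 20.9·4.4·0.5650·0.8251 = 42.868 kPa
FS = 24.777 / 42.868 = 0.578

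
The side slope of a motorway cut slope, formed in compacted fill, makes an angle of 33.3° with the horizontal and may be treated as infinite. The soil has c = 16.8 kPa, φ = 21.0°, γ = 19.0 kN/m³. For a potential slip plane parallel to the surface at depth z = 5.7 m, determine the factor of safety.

For an infinite slope with a slip plane parallel to the surface (no pore pressure): FS = [c + γz cos²β tanφ] / [γz sinβ cosβ].
γz = 19.0·5.7 = 108.30 kN/m²
Numerator = 16.8 + 108.30·cos²33.3°·tan21.0° = 16.8 + 108.30·0.6986·0.3839 = 45.841 kPa
Denominator = 108.30·sin33.3°·cos33.3° = 108.30·0.5490·0.8358 = 49.696 kPa
FS = 45.841 / 49.696 = 0.922

FS = 0.92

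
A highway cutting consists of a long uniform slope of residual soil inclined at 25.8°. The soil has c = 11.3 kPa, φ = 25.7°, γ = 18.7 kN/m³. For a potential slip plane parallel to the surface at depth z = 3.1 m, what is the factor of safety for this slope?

For an infinite slope with a slip plane parallel to the surface (no pore pressure): FS = [c + γz cos²β tanφ] / [γz sinβ cosβ].
γz = 18.7·3.1 = 57.97 kN/m²
Numerator = 11.3 + 57.97·cos²25.8°·tan25.7° = 11.3 + 57.97·0.8106·0.4813 = 33.914 kPa
Denominator = 57.97·sin25.8°·cos25.8° = 57.97·0.4352·0.9003 = 22.715 kPa
FS = 33.914 / 22.715 = 1.493

FS = 1.49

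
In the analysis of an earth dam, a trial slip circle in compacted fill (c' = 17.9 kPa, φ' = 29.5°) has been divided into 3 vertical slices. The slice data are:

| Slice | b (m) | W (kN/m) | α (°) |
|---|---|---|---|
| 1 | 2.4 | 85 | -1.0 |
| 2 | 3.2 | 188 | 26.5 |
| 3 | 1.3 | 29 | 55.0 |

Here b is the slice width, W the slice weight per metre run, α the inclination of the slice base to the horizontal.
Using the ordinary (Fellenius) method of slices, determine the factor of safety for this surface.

FS = 2.83

Ordinary method of slices: FS = Σ[c'·Δl_i + (W_i cosα_i)·tanφ'] / Σ W_i sinα_i, with Δl_i = b_i / cosα_i.
Slice 1: Δl = 2.4/cos(-1.0°) = 2.400 m; N'_1 = 85·cos(-1.0°) = 85.0; c'Δl = 42.97; W sinα = -1.5
Slice 2: Δl = 3.2/cos26.5° = 3.576 m; N'_2 = 188·cos26.5° = 168.2; c'Δl = 64.00; W sinα = 83.9
Slice 3: Δl = 1.3/cos55.0° = 2.266 m; N'_3 = 29·cos55.0° = 16.6; c'Δl = 40.57; W sinα = 23.8
Σc'Δl = 147.5 kN/m; ΣN' = 269.9 kN/m; ΣW sinα = 106.2 kN/m
Resisting = 147.5 + 269.9·tan29.5° = 147.5 + 152.7 = 300.2 kN/m
FS = 300.2 / 106.2 = 2.828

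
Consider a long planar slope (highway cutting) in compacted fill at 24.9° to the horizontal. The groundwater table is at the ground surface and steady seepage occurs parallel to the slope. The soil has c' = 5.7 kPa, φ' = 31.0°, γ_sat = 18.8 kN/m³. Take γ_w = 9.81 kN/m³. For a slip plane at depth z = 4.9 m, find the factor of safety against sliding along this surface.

With seepage parallel to the slope and the water table at the surface, the effective normal stress on the slip plane uses the buoyant unit weight γ' = γ_sat − γ_w while the driving shear stress uses γ_sat:
FS = [c' + γ' z cos²β tanφ'] / [γ_sat z sinβ cosβ]
γ' = 18.8 − 9.81 = 8.99 kN/m³
Numerator = 5.7 + 8.99·4.9·cos²24.9°·tan31.0° = 5.7 + 8.99·4.9·0.8227·0.6009 = 27.476 kPa
Denominator = 18.8·4.9·sin24.9°·cos24.9° = 18.8·4.9·0.4210·0.9070 = 35.180 kPa
FS = 27.476 / 35.180 = 0.781

FS = 0.78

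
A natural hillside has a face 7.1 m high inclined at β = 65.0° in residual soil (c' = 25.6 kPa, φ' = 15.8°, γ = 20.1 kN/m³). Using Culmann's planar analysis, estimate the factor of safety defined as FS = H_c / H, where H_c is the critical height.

H_c = (4c'/γ) · sinβ cosφ' / [1 − cos(β − φ')]
    = (4·25.6/20.1) · sin65.0°·cos15.8° / [1 − cos49.2°]
    = 5.095 · 0.8721 / 0.3466 = 12.82 m
FS = H_c / H = 12.82 / 7.1 = 1.805

FS = 1.81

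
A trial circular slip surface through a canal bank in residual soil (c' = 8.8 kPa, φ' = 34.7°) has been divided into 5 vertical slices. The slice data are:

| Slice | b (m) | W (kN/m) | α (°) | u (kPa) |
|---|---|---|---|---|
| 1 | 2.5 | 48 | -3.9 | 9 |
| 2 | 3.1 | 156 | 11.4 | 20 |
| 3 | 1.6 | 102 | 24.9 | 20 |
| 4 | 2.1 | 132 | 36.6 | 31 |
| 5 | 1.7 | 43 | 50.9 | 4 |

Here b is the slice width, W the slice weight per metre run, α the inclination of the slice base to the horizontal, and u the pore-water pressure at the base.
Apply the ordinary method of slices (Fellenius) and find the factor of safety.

Ordinary method of slices: FS = Σ[c'·Δl_i + (W_i cosα_i − u_i·Δl_i)·tanφ'] / Σ W_i sinα_i, with Δl_i = b_i / cosα_i.
Slice 1: Δl = 2.5/cos(-3.9°) = 2.506 m; N'_1 = 48·cos(-3.9°) − 9·2.506 = 25.3; c'Δl = 22.05; W sinα = -3.3
Slice 2: Δl = 3.1/cos11.4° = 3.162 m; N'_2 = 156·cos11.4° − 20·3.162 = 89.7; c'Δl = 27.83; W sinα = 30.8
Slice 3: Δl = 1.6/cos24.9° = 1.764 m; N'_3 = 102·cos24.9° − 20·1.764 = 57.2; c'Δl = 15.52; W sinα = 42.9
Slice 4: Δl = 2.1/cos36.6° = 2.616 m; N'_4 = 132·cos36.6° − 31·2.616 = 24.9; c'Δl = 23.02; W sinα = 78.7
Slice 5: Δl = 1.7/cos50.9° = 2.696 m; N'_5 = 43·cos50.9° − 4·2.696 = 16.3; c'Δl = 23.72; W sinα = 33.4
Σc'Δl = 112.1 kN/m; ΣN' = 213.5 kN/m; ΣW sinα = 182.6 kN/m
Resisting = 112.1 + 213.5·tan34.7° = 112.1 + 147.8 = 260.0 kN/m
FS = 260.0 / 182.6 = 1.424

FS = 1.42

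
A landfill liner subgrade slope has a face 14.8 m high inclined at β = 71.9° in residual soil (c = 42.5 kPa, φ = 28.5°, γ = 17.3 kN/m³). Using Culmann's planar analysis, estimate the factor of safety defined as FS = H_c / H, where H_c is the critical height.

H_c = (4c/γ) · sinβ cosφ / [1 − cos(β − φ)]
    = (4·42.5/17.3) · sin71.9°·cos28.5° / [1 − cos43.4°]
    = 9.827 · 0.8353 / 0.2734 = 30.02 m
FS = H_c / H = 30.02 / 14.8 = 2.028

FS = 2.03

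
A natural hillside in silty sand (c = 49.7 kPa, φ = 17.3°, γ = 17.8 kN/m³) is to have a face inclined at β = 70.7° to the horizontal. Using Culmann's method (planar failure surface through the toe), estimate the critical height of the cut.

H_c = 24.92 m

Culmann's analysis gives the critical failure plane at α_cr = (β + φ)/2 = (70.7 + 17.3)/2 = 44.0°, and the critical height
H_c = (4c/γ) · sinβ cosφ / [1 − cos(β − φ)]
    = (4·49.7/17.8) · sin70.7°·cos17.3° / [1 − cos(53.4°)]
    = 11.169 · 0.9438·0.9548 / [1 − 0.5962]
    = 11.169 · 0.9011 / 0.4038
    = 24.92 m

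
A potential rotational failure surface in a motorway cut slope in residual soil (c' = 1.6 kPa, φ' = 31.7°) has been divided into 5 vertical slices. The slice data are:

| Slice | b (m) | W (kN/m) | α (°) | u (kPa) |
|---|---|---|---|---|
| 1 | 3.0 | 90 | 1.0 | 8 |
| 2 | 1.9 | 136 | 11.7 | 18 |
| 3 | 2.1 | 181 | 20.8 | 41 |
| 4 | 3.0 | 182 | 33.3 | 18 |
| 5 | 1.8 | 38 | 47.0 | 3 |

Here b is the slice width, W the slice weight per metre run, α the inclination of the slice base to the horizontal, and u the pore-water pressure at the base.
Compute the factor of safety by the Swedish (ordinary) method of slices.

FS = 1.07

Ordinary method of slices: FS = Σ[c'·Δl_i + (W_i cosα_i − u_i·Δl_i)·tanφ'] / Σ W_i sinα_i, with Δl_i = b_i / cosα_i.
Slice 1: Δl = 3.0/cos1.0° = 3.000 m; N'_1 = 90·cos1.0° − 8·3.000 = 66.0; c'Δl = 4.80; W sinα = 1.6
Slice 2: Δl = 1.9/cos11.7° = 1.940 m; N'_2 = 136·cos11.7° − 18·1.940 = 98.2; c'Δl = 3.10; W sinα = 27.6
Slice 3: Δl = 2.1/cos20.8° = 2.246 m; N'_3 = 181·cos20.8° − 41·2.246 = 77.1; c'Δl = 3.59; W sinα = 64.3
Slice 4: Δl = 3.0/cos33.3° = 3.589 m; N'_4 = 182·cos33.3° − 18·3.589 = 87.5; c'Δl = 5.74; W sinα = 99.9
Slice 5: Δl = 1.8/cos47.0° = 2.639 m; N'_5 = 38·cos47.0° − 3·2.639 = 18.0; c'Δl = 4.22; W sinα = 27.8
Σc'Δl = 21.5 kN/m; ΣN' = 346.8 kN/m; ΣW sinα = 221.1 kN/m
Resisting = 21.5 + 346.8·tan31.7° = 21.5 + 214.2 = 235.7 kN/m
FS = 235.7 / 221.1 = 1.066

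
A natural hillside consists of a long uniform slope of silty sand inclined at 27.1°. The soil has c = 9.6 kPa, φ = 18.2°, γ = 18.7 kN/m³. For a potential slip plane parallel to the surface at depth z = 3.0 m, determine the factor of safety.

For an infinite slope with a slip plane parallel to the surface (no pore pressure): FS = [c + γz cos²β tanφ] / [γz sinβ cosβ].
γz = 18.7·3.0 = 56.10 kN/m²
Numerator = 9.6 + 56.10·cos²27.1°·tan18.2° = 9.6 + 56.10·0.7925·0.3288 = 24.217 kPa
Denominator = 56.10·sin27.1°·cos27.1° = 56.10·0.4555·0.8902 = 22.750 kPa
FS = 24.217 / 22.750 = 1.064

FS = 1.06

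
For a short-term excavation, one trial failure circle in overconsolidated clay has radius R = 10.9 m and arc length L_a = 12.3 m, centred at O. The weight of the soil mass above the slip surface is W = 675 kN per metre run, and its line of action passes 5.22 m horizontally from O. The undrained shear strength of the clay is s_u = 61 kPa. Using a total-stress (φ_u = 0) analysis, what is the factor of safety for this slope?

FS = 2.32

Taking moments about the centre O, the resisting moment is provided by the undrained shear strength acting along the arc:
M_R = s_u·L_a·R = 61·12.30·10.9 = 8178.3 kN·m/m
M_D = W·d = 675·5.22 = 3523.5 kN·m/m
FS = M_R / M_D = 8178.3 / 3523.5 = 2.321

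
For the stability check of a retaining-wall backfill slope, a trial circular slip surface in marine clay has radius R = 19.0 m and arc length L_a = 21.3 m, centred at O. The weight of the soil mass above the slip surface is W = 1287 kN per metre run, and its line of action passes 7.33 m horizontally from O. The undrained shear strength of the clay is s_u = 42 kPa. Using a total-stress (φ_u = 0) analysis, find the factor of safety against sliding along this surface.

Taking moments about the centre O, the resisting moment is provided by the undrained shear strength acting along the arc:
M_R = s_u·L_a·R = 42·21.30·19.0 = 16997.4 kN·m/m
M_D = W·d = 1287·7.33 = 9433.7 kN·m/m
FS = M_R / M_D = 16997.4 / 9433.7 = 1.802

FS = 1.80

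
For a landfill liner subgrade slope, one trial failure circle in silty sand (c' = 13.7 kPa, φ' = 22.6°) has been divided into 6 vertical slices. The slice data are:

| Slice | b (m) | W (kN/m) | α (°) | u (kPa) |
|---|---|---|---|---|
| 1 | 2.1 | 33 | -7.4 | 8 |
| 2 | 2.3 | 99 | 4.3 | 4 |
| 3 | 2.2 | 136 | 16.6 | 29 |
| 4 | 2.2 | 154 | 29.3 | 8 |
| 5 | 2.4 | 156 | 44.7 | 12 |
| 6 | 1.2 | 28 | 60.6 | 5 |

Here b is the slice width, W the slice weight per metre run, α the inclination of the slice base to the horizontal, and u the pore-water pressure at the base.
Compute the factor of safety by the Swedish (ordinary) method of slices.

FS = 1.41

Ordinary method of slices: FS = Σ[c'·Δl_i + (W_i cosα_i − u_i·Δl_i)·tanφ'] / Σ W_i sinα_i, with Δl_i = b_i / cosα_i.
Slice 1: Δl = 2.1/cos(-7.4°) = 2.118 m; N'_1 = 33·cos(-7.4°) − 8·2.118 = 15.8; c'Δl = 29.01; W sinα = -4.3
Slice 2: Δl = 2.3/cos4.3° = 2.306 m; N'_2 = 99·cos4.3° − 4·2.306 = 89.5; c'Δl = 31.60; W sinα = 7.4
Slice 3: Δl = 2.2/cos16.6° = 2.296 m; N'_3 = 136·cos16.6° − 29·2.296 = 63.8; c'Δl = 31.45; W sinα = 38.9
Slice 4: Δl = 2.2/cos29.3° = 2.523 m; N'_4 = 154·cos29.3° − 8·2.523 = 114.1; c'Δl = 34.56; W sinα = 75.4
Slice 5: Δl = 2.4/cos44.7° = 3.376 m; N'_5 = 156·cos44.7° − 12·3.376 = 70.4; c'Δl = 46.26; W sinα = 109.7
Slice 6: Δl = 1.2/cos60.6° = 2.444 m; N'_6 = 28·cos60.6° − 5·2.444 = 1.5; c'Δl = 33.49; W sinα = 24.4
Σc'Δl = 206.4 kN/m; ΣN' = 355.0 kN/m; ΣW sinα = 251.5 kN/m
Resisting = 206.4 + 355.0·tan22.6° = 206.4 + 147.8 = 354.2 kN/m
FS = 354.2 / 251.5 = 1.408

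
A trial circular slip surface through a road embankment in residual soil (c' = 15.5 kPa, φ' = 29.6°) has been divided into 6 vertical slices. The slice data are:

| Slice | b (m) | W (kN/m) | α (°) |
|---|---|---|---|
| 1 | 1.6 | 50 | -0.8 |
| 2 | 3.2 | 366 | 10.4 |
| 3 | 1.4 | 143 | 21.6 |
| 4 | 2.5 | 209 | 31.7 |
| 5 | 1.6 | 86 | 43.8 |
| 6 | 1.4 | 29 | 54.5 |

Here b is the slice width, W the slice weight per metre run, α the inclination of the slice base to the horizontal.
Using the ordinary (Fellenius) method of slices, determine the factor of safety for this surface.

Ordinary method of slices: FS = Σ[c'·Δl_i + (W_i cosα_i)·tanφ'] / Σ W_i sinα_i, with Δl_i = b_i / cosα_i.
Slice 1: Δl = 1.6/cos(-0.8°) = 1.600 m; N'_1 = 50·cos(-0.8°) = 50.0; c'Δl = 24.80; W sinα = -0.7
Slice 2: Δl = 3.2/cos10.4° = 3.253 m; N'_2 = 366·cos10.4° = 360.0; c'Δl = 50.43; W sinα = 66.1
Slice 3: Δl = 1.4/cos21.6° = 1.506 m; N'_3 = 143·cos21.6° = 133.0; c'Δl = 23.34; W sinα = 52.6
Slice 4: Δl = 2.5/cos31.7° = 2.938 m; N'_4 = 209·cos31.7° = 177.8; c'Δl = 45.54; W sinα = 109.8
Slice 5: Δl = 1.6/cos43.8° = 2.217 m; N'_5 = 86·cos43.8° = 62.1; c'Δl = 34.36; W sinα = 59.5
Slice 6: Δl = 1.4/cos54.5° = 2.411 m; N'_6 = 29·cos54.5° = 16.8; c'Δl = 37.37; W sinα = 23.6
Σc'Δl = 215.8 kN/m; ΣN' = 799.7 kN/m; ΣW sinα = 311.0 kN/m
Resisting = 215.8 + 799.7·tan29.6° = 215.8 + 454.3 = 670.1 kN/m
FS = 670.1 / 311.0 = 2.155

FS = 2.15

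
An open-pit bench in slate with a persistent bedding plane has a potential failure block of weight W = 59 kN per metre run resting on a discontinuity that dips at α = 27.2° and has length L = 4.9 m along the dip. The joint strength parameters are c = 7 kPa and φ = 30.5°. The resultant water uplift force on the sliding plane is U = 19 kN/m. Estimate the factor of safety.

Resolving the block weight along and normal to the plane and applying the Mohr–Coulomb strength on the joint:
N' = W cosα − U = 59·cos27.2° − 19 = 33.5 kN/m
Driving force T = W sinα = 59·sin27.2° = 27.0 kN/m
Resisting force R = c·L + N'·tanφ = 7·4.9 + 33.5·tan30.5° = 34.3 + 19.7 = 54.0 kN/m
FS = R / T = 54.0 / 27.0 = 2.003

FS = 2.00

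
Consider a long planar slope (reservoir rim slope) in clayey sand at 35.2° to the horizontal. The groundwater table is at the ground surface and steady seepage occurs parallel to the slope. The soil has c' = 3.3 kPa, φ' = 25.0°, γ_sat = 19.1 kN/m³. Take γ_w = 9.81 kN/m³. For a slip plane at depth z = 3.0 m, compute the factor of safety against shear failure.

FS = 0.44

With seepage parallel to the slope and the water table at the surface, the effective normal stress on the slip plane uses the buoyant unit weight γ' = γ_sat − γ_w while the driving shear stress uses γ_sat:
FS = [c' + γ' z cos²β tanφ'] / [γ_sat z sinβ cosβ]
γ' = 19.1 − 9.81 = 9.29 kN/m³
Numerator = 3.3 + 9.29·3.0·cos²35.2°·tan25.0° = 3.3 + 9.29·3.0·0.6677·0.4663 = 11.978 kPa
Denominator = 19.1·3.0·sin35.2°·cos35.2° = 19.1·3.0·0.5764·0.8171 = 26.990 kPa
FS = 11.978 / 26.990 = 0.444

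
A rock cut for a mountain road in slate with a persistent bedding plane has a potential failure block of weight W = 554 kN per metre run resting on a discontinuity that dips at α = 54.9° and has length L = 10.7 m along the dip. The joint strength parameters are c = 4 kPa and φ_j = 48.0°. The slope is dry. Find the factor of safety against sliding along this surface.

Resolving the block weight along and normal to the plane and applying the Mohr–Coulomb strength on the joint:
N' = W cosα = 554·cos54.9° = 318.6 kN/m
Driving force T = W sinα = 554·sin54.9° = 453.3 kN/m
Resisting force R = c·L + N'·tanφ_j = 4·10.7 + 318.6·tan48.0° = 42.8 + 353.8 = 396.6 kN/m
FS = R / T = 396.6 / 453.3 = 0.875

FS = 0.87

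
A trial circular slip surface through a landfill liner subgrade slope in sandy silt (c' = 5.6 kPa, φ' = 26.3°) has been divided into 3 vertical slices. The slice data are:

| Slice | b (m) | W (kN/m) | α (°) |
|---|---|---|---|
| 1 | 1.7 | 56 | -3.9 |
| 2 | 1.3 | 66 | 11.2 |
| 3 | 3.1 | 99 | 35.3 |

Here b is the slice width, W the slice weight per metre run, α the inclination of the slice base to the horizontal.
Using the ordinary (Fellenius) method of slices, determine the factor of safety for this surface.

FS = 2.08

Ordinary method of slices: FS = Σ[c'·Δl_i + (W_i cosα_i)·tanφ'] / Σ W_i sinα_i, with Δl_i = b_i / cosα_i.
Slice 1: Δl = 1.7/cos(-3.9°) = 1.704 m; N'_1 = 56·cos(-3.9°) = 55.9; c'Δl = 9.54; W sinα = -3.8
Slice 2: Δl = 1.3/cos11.2° = 1.325 m; N'_2 = 66·cos11.2° = 64.7; c'Δl = 7.42; W sinα = 12.8
Slice 3: Δl = 3.1/cos35.3° = 3.798 m; N'_3 = 99·cos35.3° = 80.8; c'Δl = 21.27; W sinα = 57.2
Σc'Δl = 38.2 kN/m; ΣN' = 201.4 kN/m; ΣW sinα = 66.2 kN/m
Resisting = 38.2 + 201.4·tan26.3° = 38.2 + 99.5 = 137.8 kN/m
FS = 137.8 / 66.2 = 2.081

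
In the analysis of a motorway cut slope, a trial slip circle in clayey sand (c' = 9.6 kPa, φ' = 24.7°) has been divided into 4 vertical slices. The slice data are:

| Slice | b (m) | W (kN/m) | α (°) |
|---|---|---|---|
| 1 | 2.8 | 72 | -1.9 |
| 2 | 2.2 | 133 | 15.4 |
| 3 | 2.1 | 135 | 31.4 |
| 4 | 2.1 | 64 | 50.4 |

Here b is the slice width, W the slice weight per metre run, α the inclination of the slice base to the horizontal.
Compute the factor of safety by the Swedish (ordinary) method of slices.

Ordinary method of slices: FS = Σ[c'·Δl_i + (W_i cosα_i)·tanφ'] / Σ W_i sinα_i, with Δl_i = b_i / cosα_i.
Slice 1: Δl = 2.8/cos(-1.9°) = 2.802 m; N'_1 = 72·cos(-1.9°) = 72.0; c'Δl = 26.89; W sinα = -2.4
Slice 2: Δl = 2.2/cos15.4° = 2.282 m; N'_2 = 133·cos15.4° = 128.2; c'Δl = 21.91; W sinα = 35.3
Slice 3: Δl = 2.1/cos31.4° = 2.460 m; N'_3 = 135·cos31.4° = 115.2; c'Δl = 23.62; W sinα = 70.3
Slice 4: Δl = 2.1/cos50.4° = 3.295 m; N'_4 = 64·cos50.4° = 40.8; c'Δl = 31.63; W sinα = 49.3
Σc'Δl = 104.0 kN/m; ΣN' = 356.2 kN/m; ΣW sinα = 152.6 kN/m
Resisting = 104.0 + 356.2·tan24.7° = 104.0 + 163.8 = 267.9 kN/m
FS = 267.9 / 152.6 = 1.756

FS = 1.76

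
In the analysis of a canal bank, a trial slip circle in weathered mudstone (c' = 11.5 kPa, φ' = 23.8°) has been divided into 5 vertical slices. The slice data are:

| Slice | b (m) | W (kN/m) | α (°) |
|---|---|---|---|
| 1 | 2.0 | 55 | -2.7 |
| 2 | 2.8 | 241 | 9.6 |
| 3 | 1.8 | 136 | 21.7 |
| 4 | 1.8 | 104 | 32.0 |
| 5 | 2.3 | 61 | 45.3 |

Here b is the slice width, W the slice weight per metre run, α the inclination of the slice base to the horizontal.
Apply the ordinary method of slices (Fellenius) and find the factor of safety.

Ordinary method of slices: FS = Σ[c'·Δl_i + (W_i cosα_i)·tanφ'] / Σ W_i sinα_i, with Δl_i = b_i / cosα_i.
Slice 1: Δl = 2.0/cos(-2.7°) = 2.002 m; N'_1 = 55·cos(-2.7°) = 54.9; c'Δl = 23.03; W sinα = -2.6
Slice 2: Δl = 2.8/cos9.6° = 2.840 m; N'_2 = 241·cos9.6° = 237.6; c'Δl = 32.66; W sinα = 40.2
Slice 3: Δl = 1.8/cos21.7° = 1.937 m; N'_3 = 136·cos21.7° = 126.4; c'Δl = 22.28; W sinα = 50.3
Slice 4: Δl = 1.8/cos32.0° = 2.123 m; N'_4 = 104·cos32.0° = 88.2; c'Δl = 24.41; W sinα = 55.1
Slice 5: Δl = 2.3/cos45.3° = 3.270 m; N'_5 = 61·cos45.3° = 42.9; c'Δl = 37.60; W sinα = 43.4
Σc'Δl = 140.0 kN/m; ΣN' = 550.0 kN/m; ΣW sinα = 186.4 kN/m
Resisting = 140.0 + 550.0·tan23.8° = 140.0 + 242.6 = 382.6 kN/m
FS = 382.6 / 186.4 = 2.053

FS = 2.05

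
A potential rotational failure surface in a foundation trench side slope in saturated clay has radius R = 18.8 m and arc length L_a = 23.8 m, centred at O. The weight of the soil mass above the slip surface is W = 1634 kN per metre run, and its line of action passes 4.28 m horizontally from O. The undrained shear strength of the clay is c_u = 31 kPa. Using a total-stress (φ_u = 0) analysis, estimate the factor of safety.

Taking moments about the centre O, the resisting moment is provided by the undrained shear strength acting along the arc:
M_R = c_u·L_a·R = 31·23.80·18.8 = 13870.6 kN·m/m
M_D = W·d = 1634·4.28 = 6993.5 kN·m/m
FS = M_R / M_D = 13870.6 / 6993.5 = 1.983

FS = 1.98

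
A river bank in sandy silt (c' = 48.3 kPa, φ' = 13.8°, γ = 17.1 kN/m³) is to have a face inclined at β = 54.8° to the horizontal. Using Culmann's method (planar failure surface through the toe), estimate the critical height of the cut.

Culmann's analysis gives the critical failure plane at α_cr = (β + φ')/2 = (54.8 + 13.8)/2 = 34.3°, and the critical height
H_c = (4c'/γ) · sinβ cosφ' / [1 − cos(β − φ')]
    = (4·48.3/17.1) · sin54.8°·cos13.8° / [1 − cos(41.0°)]
    = 11.298 · 0.8171·0.9711 / [1 − 0.7547]
    = 11.298 · 0.7936 / 0.2453
    = 36.55 m

H_c = 36.55 m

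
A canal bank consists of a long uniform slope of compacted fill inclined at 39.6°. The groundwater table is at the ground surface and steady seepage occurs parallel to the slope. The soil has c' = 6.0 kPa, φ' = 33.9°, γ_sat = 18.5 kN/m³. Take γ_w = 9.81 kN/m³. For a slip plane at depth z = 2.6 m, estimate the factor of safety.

With seepage parallel to the slope and the water table at the surface, the effective normal stress on the slip plane uses the buoyant unit weight γ' = γ_sat − γ_w while the driving shear stress uses γ_sat:
FS = [c' + γ' z cos²β tanφ'] / [γ_sat z sinβ cosβ]
γ' = 18.5 − 9.81 = 8.69 kN/m³
Numerator = 6.0 + 8.69·2.6·cos²39.6°·tan33.9° = 6.0 + 8.69·2.6·0.5937·0.6720 = 15.014 kPa
Denominator = 18.5·2.6·sin39.6°·cos39.6° = 18.5·2.6·0.6374·0.7705 = 23.624 kPa
FS = 15.014 / 23.624 = 0.636

FS = 0.64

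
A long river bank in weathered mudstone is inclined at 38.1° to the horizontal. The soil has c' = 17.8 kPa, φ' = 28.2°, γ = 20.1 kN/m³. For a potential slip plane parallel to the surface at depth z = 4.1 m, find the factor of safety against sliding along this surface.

For an infinite slope with a slip plane parallel to the surface (no pore pressure): FS = [c' + γz cos²β tanφ'] / [γz sinβ cosβ].
γz = 20.1·4.1 = 82.41 kN/m²
Numerator = 17.8 + 82.41·cos²38.1°·tan28.2° = 17.8 + 82.41·0.6193·0.5362 = 45.164 kPa
Denominator = 82.41·sin38.1°·cos38.1° = 82.41·0.6170·0.7869 = 40.016 kPa
FS = 45.164 / 40.016 = 1.129

FS = 1.13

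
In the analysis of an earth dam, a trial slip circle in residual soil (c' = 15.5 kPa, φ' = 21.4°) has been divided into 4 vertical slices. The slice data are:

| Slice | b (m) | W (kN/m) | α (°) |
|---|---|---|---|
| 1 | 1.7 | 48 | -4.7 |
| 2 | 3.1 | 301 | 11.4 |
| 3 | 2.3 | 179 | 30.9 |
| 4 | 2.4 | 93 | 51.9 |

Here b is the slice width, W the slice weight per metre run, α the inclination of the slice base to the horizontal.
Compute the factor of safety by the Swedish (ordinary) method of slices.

Ordinary method of slices: FS = Σ[c'·Δl_i + (W_i cosα_i)·tanφ'] / Σ W_i sinα_i, with Δl_i = b_i / cosα_i.
Slice 1: Δl = 1.7/cos(-4.7°) = 1.706 m; N'_1 = 48·cos(-4.7°) = 47.8; c'Δl = 26.44; W sinα = -3.9
Slice 2: Δl = 3.1/cos11.4° = 3.162 m; N'_2 = 301·cos11.4° = 295.1; c'Δl = 49.02; W sinα = 59.5
Slice 3: Δl = 2.3/cos30.9° = 2.680 m; N'_3 = 179·cos30.9° = 153.6; c'Δl = 41.55; W sinα = 91.9
Slice 4: Δl = 2.4/cos51.9° = 3.890 m; N'_4 = 93·cos51.9° = 57.4; c'Δl = 60.29; W sinα = 73.2
Σc'Δl = 177.3 kN/m; ΣN' = 553.9 kN/m; ΣW sinα = 220.7 kN/m
Resisting = 177.3 + 553.9·tan21.4° = 177.3 + 217.1 = 394.4 kN/m
FS = 394.4 / 220.7 = 1.787

FS = 1.79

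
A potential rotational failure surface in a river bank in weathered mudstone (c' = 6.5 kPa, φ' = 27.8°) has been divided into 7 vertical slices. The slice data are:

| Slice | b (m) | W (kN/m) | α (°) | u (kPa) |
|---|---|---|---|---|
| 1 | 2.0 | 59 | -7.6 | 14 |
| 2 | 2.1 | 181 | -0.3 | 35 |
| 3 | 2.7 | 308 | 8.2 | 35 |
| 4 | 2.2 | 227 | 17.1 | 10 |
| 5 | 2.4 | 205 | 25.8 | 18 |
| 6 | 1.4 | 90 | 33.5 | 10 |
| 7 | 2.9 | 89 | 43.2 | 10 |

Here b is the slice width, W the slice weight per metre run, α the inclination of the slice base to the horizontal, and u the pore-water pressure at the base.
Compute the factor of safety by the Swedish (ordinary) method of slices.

Ordinary method of slices: FS = Σ[c'·Δl_i + (W_i cosα_i − u_i·Δl_i)·tanφ'] / Σ W_i sinα_i, with Δl_i = b_i / cosα_i.
Slice 1: Δl = 2.0/cos(-7.6°) = 2.018 m; N'_1 = 59·cos(-7.6°) − 14·2.018 = 30.2; c'Δl = 13.12; W sinα = -7.8
Slice 2: Δl = 2.1/cos(-0.3°) = 2.100 m; N'_2 = 181·cos(-0.3°) − 35·2.100 = 107.5; c'Δl = 13.65; W sinα = -0.9
Slice 3: Δl = 2.7/cos8.2° = 2.728 m; N'_3 = 308·cos8.2° − 35·2.728 = 209.4; c'Δl = 17.73; W sinα = 43.9
Slice 4: Δl = 2.2/cos17.1° = 2.302 m; N'_4 = 227·cos17.1° − 10·2.302 = 193.9; c'Δl = 14.96; W sinα = 66.7
Slice 5: Δl = 2.4/cos25.8° = 2.666 m; N'_5 = 205·cos25.8° − 18·2.666 = 136.6; c'Δl = 17.33; W sinα = 89.2
Slice 6: Δl = 1.4/cos33.5° = 1.679 m; N'_6 = 90·cos33.5° − 10·1.679 = 58.3; c'Δl = 10.91; W sinα = 49.7
Slice 7: Δl = 2.9/cos43.2° = 3.978 m; N'_7 = 89·cos43.2° − 10·3.978 = 25.1; c'Δl = 25.86; W sinα = 60.9
Σc'Δl = 113.6 kN/m; ΣN' = 761.0 kN/m; ΣW sinα = 301.7 kN/m
Resisting = 113.6 + 761.0·tan27.8° = 113.6 + 401.2 = 514.8 kN/m
FS = 514.8 / 301.7 = 1.706

FS = 1.71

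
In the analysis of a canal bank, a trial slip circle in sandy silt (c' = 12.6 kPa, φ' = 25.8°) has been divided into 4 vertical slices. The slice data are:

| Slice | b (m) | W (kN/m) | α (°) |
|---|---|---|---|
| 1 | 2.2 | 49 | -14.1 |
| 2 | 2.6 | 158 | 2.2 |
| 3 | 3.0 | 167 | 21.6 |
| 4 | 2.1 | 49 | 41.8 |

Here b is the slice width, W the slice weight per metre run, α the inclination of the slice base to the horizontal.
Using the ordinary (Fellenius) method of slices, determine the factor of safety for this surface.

Ordinary method of slices: FS = Σ[c'·Δl_i + (W_i cosα_i)·tanφ'] / Σ W_i sinα_i, with Δl_i = b_i / cosα_i.
Slice 1: Δl = 2.2/cos(-14.1°) = 2.268 m; N'_1 = 49·cos(-14.1°) = 47.5; c'Δl = 28.58; W sinα = -11.9
Slice 2: Δl = 2.6/cos2.2° = 2.602 m; N'_2 = 158·cos2.2° = 157.9; c'Δl = 32.78; W sinα = 6.1
Slice 3: Δl = 3.0/cos21.6° = 3.227 m; N'_3 = 167·cos21.6° = 155.3; c'Δl = 40.65; W sinα = 61.5
Slice 4: Δl = 2.1/cos41.8° = 2.817 m; N'_4 = 49·cos41.8° = 36.5; c'Δl = 35.49; W sinα = 32.7
Σc'Δl = 137.5 kN/m; ΣN' = 397.2 kN/m; ΣW sinα = 88.3 kN/m
Resisting = 137.5 + 397.2·tan25.8° = 137.5 + 192.0 = 329.5 kN/m
FS = 329.5 / 88.3 = 3.733

FS = 3.73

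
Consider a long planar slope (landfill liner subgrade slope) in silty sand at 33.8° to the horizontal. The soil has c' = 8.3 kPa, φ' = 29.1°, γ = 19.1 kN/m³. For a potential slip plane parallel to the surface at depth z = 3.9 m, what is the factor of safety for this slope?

For an infinite slope with a slip plane parallel to the surface (no pore pressure): FS = [c' + γz cos²β tanφ'] / [γz sinβ cosβ].
γz = 19.1·3.9 = 74.49 kN/m²
Numerator = 8.3 + 74.49·cos²33.8°·tan29.1° = 8.3 + 74.49·0.6905·0.5566 = 36.930 kPa
Denominator = 74.49·sin33.8°·cos33.8° = 74.49·0.5563·0.8310 = 34.435 kPa
FS = 36.930 / 34.435 = 1.072

FS = 1.07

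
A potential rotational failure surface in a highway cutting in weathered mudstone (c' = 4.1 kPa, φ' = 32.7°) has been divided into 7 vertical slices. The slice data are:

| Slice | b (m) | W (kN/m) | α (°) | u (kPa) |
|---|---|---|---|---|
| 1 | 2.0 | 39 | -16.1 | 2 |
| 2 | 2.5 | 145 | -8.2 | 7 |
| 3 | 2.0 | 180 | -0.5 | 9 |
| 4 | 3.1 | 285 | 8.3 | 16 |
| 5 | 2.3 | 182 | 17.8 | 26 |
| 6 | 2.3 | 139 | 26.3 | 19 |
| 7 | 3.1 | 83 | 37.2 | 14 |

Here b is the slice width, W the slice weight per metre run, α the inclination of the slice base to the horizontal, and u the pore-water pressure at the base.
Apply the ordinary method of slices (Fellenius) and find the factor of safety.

Ordinary method of slices: FS = Σ[c'·Δl_i + (W_i cosα_i − u_i·Δl_i)·tanφ'] / Σ W_i sinα_i, with Δl_i = b_i / cosα_i.
Slice 1: Δl = 2.0/cos(-16.1°) = 2.082 m; N'_1 = 39·cos(-16.1°) − 2·2.082 = 33.3; c'Δl = 8.53; W sinα = -10.8
Slice 2: Δl = 2.5/cos(-8.2°) = 2.526 m; N'_2 = 145·cos(-8.2°) − 7·2.526 = 125.8; c'Δl = 10.36; W sinα = -20.7
Slice 3: Δl = 2.0/cos(-0.5°) = 2.000 m; N'_3 = 180·cos(-0.5°) − 9·2.000 = 162.0; c'Δl = 8.20; W sinα = -1.6
Slice 4: Δl = 3.1/cos8.3° = 3.133 m; N'_4 = 285·cos8.3° − 16·3.133 = 231.9; c'Δl = 12.84; W sinα = 41.1
Slice 5: Δl = 2.3/cos17.8° = 2.416 m; N'_5 = 182·cos17.8° − 26·2.416 = 110.5; c'Δl = 9.90; W sinα = 55.6
Slice 6: Δl = 2.3/cos26.3° = 2.566 m; N'_6 = 139·cos26.3° − 19·2.566 = 75.9; c'Δl = 10.52; W sinα = 61.6
Slice 7: Δl = 3.1/cos37.2° = 3.892 m; N'_7 = 83·cos37.2° − 14·3.892 = 11.6; c'Δl = 15.96; W sinα = 50.2
Σc'Δl = 76.3 kN/m; ΣN' = 751.0 kN/m; ΣW sinα = 175.5 kN/m
Resisting = 76.3 + 751.0·tan32.7° = 76.3 + 482.1 = 558.4 kN/m
FS = 558.4 / 175.5 = 3.182

FS = 3.18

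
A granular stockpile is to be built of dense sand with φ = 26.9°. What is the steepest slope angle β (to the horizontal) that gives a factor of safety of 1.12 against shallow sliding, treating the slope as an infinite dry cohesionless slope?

For an infinite dry cohesionless slope FS = tanφ/tanβ, so tanβ = tanφ / FS.
tanβ = tan26.9° / 1.12 = 0.5073 / 1.12 = 0.4530
β = arctan(0.4530) = 24.37°

β = 24.4°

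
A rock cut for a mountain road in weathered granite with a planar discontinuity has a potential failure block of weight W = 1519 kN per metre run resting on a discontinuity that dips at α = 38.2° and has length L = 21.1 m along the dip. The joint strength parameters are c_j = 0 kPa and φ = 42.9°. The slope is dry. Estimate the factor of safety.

Resolving the block weight along and normal to the plane and applying the Mohr–Coulomb strength on the joint:
N' = W cosα = 1519·cos38.2° = 1193.7 kN/m
Driving force T = W sinα = 1519·sin38.2° = 939.4 kN/m
Resisting force R = c_j·L + N'·tanφ = 0·21.1 + 1193.7·tan42.9° = 0.0 + 1109.3 = 1109.3 kN/m
FS = R / T = 1109.3 / 939.4 = 1.181

FS = 1.18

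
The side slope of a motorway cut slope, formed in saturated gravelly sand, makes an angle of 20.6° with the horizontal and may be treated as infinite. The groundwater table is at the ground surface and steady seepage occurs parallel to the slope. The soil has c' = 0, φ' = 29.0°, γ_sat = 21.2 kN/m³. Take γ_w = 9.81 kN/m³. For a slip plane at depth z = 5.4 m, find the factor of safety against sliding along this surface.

With seepage parallel to the slope and the water table at the surface, the effective normal stress on the slip plane uses the buoyant unit weight γ' = γ_sat − γ_w while the driving shear stress uses γ_sat:
FS = [c' + γ' z cos²β tanφ'] / [γ_sat z sinβ cosβ]
(For c' = 0 this reduces to FS = (γ'/γ_sat)·tanφ'/tanβ.)
γ' = 21.2 − 9.81 = 11.39 kN/m³
Numerator = 0.0 + 11.39·5.4·cos²20.6°·tan29.0° = 0.0 + 11.39·5.4·0.8762·0.5543 = 29.873 kPa
Denominator = 21.2·5.4·sin20.6°·cos20.6° = 21.2·5.4·0.3518·0.9361 = 37.703 kPa
FS = 29.873 / 37.703 = 0.792

FS = 0.79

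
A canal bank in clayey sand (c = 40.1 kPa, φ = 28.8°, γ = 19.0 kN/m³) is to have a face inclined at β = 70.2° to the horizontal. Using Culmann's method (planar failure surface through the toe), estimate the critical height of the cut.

Culmann's analysis gives the critical failure plane at α_cr = (β + φ)/2 = (70.2 + 28.8)/2 = 49.5°, and the critical height
H_c = (4c/γ) · sinβ cosφ / [1 − cos(β − φ)]
    = (4·40.1/19.0) · sin70.2°·cos28.8° / [1 − cos(41.4°)]
    = 8.442 · 0.9409·0.8763 / [1 − 0.7501]
    = 8.442 · 0.8245 / 0.2499
    = 27.85 m

H_c = 27.85 m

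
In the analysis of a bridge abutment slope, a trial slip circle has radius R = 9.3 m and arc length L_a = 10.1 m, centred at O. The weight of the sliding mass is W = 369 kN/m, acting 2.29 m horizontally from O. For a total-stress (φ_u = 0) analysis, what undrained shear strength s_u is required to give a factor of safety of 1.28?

s_u = 11.5 kPa

FS = s_u·L_a·R / (W·d), so s_u = FS·W·d / (L_a·R).
s_u = 1.28·369·2.29 / (10.10·9.3) = 1081.6 / 93.93 = 11.52 kPa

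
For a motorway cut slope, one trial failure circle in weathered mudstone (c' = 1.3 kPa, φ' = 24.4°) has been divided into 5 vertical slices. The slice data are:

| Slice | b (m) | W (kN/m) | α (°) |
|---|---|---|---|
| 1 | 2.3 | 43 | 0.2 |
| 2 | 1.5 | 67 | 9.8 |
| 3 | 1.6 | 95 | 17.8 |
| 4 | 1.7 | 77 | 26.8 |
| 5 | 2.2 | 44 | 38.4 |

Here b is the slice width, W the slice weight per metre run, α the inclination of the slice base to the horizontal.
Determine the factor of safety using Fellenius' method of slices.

FS = 1.47

Ordinary method of slices: FS = Σ[c'·Δl_i + (W_i cosα_i)·tanφ'] / Σ W_i sinα_i, with Δl_i = b_i / cosα_i.
Slice 1: Δl = 2.3/cos0.2° = 2.300 m; N'_1 = 43·cos0.2° = 43.0; c'Δl = 2.99; W sinα = 0.2
Slice 2: Δl = 1.5/cos9.8° = 1.522 m; N'_2 = 67·cos9.8° = 66.0; c'Δl = 1.98; W sinα = 11.4
Slice 3: Δl = 1.6/cos17.8° = 1.680 m; N'_3 = 95·cos17.8° = 90.5; c'Δl = 2.18; W sinα = 29.0
Slice 4: Δl = 1.7/cos26.8° = 1.905 m; N'_4 = 77·cos26.8° = 68.7; c'Δl = 2.48; W sinα = 34.7
Slice 5: Δl = 2.2/cos38.4° = 2.807 m; N'_5 = 44·cos38.4° = 34.5; c'Δl = 3.65; W sinα = 27.3
Σc'Δl = 13.3 kN/m; ΣN' = 302.7 kN/m; ΣW sinα = 102.6 kN/m
Resisting = 13.3 + 302.7·tan24.4° = 13.3 + 137.3 = 150.6 kN/m
FS = 150.6 / 102.6 = 1.467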